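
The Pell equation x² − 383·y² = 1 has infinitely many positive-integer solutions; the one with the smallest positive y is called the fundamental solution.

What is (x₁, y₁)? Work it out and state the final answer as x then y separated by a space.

18768 959

[19; 1,1,3,19,3,1,1,38] for √383; ℓ=8 ⇒ convergent index 7
a_0=19:  p_0=19·1+0=19,  q_0=19·0+1=1
a_1=1:  p_1=1·19+1=20,  q_1=1·1+0=1
…
a_3=3:  p_3=3·39+20=137,  q_3=3·2+1=7
a_4=19:  p_4=19·137+39=2642,  q_4=19·7+2=135
a_5=3:  p_5=3·2642+137=8063,  q_5=3·135+7=412
a_6=1:  p_6=1·8063+2642=10705,  q_6=1·412+135=547
a_7=1:  p_7=1·10705+8063=18768,  q_7=1·547+412=959
→ (18768, 959).  Check: 18768²=352237824, 383·959²=352237823, difference 1.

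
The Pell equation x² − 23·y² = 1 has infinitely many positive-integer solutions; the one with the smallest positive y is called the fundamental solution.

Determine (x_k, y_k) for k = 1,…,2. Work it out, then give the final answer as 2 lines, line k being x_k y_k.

√23 = [4; 1,3,1,8, …], period ℓ=4 (even) → k=3
a_0=4:  p_0=4·1+0=4,  q_0=4·0+1=1
a_1=1:  p_1=1·4+1=5,  q_1=1·1+0=1
a_2=3:  p_2=3·5+4=19,  q_2=3·1+1=4
a_3=1:  p_3=1·19+5=24,  q_3=1·4+1=5
→ (24, 5).  Check: 24²=576, 23·5²=575, difference 1.
(x_2, y_2) = (24·24 + 23·5·5, 24·5 + 5·24) = (1151, 240)

24 5
1151 240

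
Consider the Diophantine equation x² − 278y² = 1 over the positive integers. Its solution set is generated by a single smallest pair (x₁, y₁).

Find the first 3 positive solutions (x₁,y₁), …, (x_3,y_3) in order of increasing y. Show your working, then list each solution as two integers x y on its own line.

[16; 1,2,16,2,1,32] for √278; ℓ=6 ⇒ convergent index 5
step 0: (16, 1)  from 16·(1,0) + (0,1)
…
step 2: (50, 3)  from 2·(17,1) + (16,1)
step 3: (817, 49)  from 16·(50,3) + (17,1)
step 4: (1684, 101)  from 2·(817,49) + (50,3)
step 5: (2501, 150)  from 1·(1684,101) + (817,49)
(x₁, y₁) = (2501, 150);  2501² − 278·150² = 1 ✓
(2501+150√278)^2 = 12510001 + 750300√278
(2501+150√278)^3 = 62575022501 + 3753000450√278

2501 150
12510001 750300
62575022501 3753000450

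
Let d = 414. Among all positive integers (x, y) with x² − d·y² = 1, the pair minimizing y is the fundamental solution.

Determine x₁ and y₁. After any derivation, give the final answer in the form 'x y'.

24335 1196

[20; 2,1,7,2,7,1,2,40] for √414; ℓ=8 ⇒ convergent index 7
step 0: (20, 1)  from 20·(1,0) + (0,1)
…
step 2: (61, 3)  from 1·(41,2) + (20,1)
…
step 5: (7447, 366)  from 7·(997,49) + (468,23)
step 6: (8444, 415)  from 1·(7447,366) + (997,49)
step 7: (24335, 1196)  from 2·(8444,415) + (7447,366)
→ (24335, 1196).  Check: 24335²=592192225, 414·1196²=592192224, difference 1.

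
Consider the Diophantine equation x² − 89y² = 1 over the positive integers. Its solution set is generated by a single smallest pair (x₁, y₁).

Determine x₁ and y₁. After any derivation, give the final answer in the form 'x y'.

500001 53000

√89 = [9; 2,3,3,2,18, …], period ℓ=5 (odd) → k=9
k=0  a_k=9  p_k/q_k = 9/1
…
k=4  a_k=2  p_k/q_k = 500/53
…
k=7  a_k=3  p_k/q_k = 66019/6998
k=8  a_k=3  p_k/q_k = 216991/23001
k=9  a_k=2  p_k/q_k = 500001/53000
→ (500001, 53000).  Check: 500001²=250001000001, 89·53000²=250001000000, difference 1.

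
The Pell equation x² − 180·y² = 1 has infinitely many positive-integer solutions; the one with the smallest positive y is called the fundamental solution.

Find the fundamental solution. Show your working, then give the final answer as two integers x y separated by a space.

161 12

[13; 2,2,2,26] for √180; ℓ=4 ⇒ convergent index 3
step 0: (13, 1)  from 13·(1,0) + (0,1)
step 1: (27, 2)  from 2·(13,1) + (1,0)
step 2: (67, 5)  from 2·(27,2) + (13,1)
step 3: (161, 12)  from 2·(67,5) + (27,2)
fundamental: x₁=161, y₁=12  (since 25921 − 180·144 = 1)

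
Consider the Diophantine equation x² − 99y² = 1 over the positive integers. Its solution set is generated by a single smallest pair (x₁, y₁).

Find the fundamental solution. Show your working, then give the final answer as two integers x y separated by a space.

10 1

d=99: √d = [9; 1,18] (ℓ=2, even), read p_1/q_1
i=0: a=9 ⇒ p=9, q=1
i=1: a=1 ⇒ p=10, q=1
(x₁, y₁) = (10, 1);  10² − 99·1² = 1 ✓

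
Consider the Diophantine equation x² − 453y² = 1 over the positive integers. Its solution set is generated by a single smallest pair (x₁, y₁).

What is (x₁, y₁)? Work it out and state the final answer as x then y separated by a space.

1653751 77700

d=453: √d = [21; 3,1,1,10,14,10,1,1,3,42] (ℓ=10, even), read p_9/q_9
step 0: (21, 1)  from 21·(1,0) + (0,1)
step 1: (64, 3)  from 3·(21,1) + (1,0)
…
step 3: (149, 7)  from 1·(85,4) + (64,3)
step 4: (1575, 74)  from 10·(149,7) + (85,4)
…
step 7: (245764, 11547)  from 1·(223565,10504) + (22199,1043)
step 8: (469329, 22051)  from 1·(245764,11547) + (223565,10504)
step 9: (1653751, 77700)  from 3·(469329,22051) + (245764,11547)
fundamental: x₁=1653751, y₁=77700  (since 2734892370001 − 453·6037290000 = 1)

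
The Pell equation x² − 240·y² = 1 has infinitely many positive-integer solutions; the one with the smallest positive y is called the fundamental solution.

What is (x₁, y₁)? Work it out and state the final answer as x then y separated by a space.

31 2

√240 → a₀=15, period (2,30); ℓ=2 even so k=1
step 0: (15, 1)  from 15·(1,0) + (0,1)
step 1: (31, 2)  from 2·(15,1) + (1,0)
(x₁, y₁) = (31, 2);  31² − 240·2² = 1 ✓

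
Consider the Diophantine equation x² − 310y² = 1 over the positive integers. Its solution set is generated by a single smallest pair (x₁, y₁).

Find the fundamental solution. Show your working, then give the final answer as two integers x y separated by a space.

d=310: √d = [17; 1,1,1,1,5,…,1,1,34] (ℓ=16, even), read p_15/q_15
a_0=17:  p_0=17·1+0=17,  q_0=17·0+1=1
…
a_2=1:  p_2=1·18+17=35,  q_2=1·1+1=2
a_3=1:  p_3=1·35+18=53,  q_3=1·2+1=3
…
a_8=2:  p_8=2·2060+1567=5687,  q_8=2·117+89=323
…
a_10=3:  p_10=3·7747+5687=28928,  q_10=3·440+323=1643
…
a_12=1:  p_12=1·152387+28928=181315,  q_12=1·8655+1643=10298
…
a_14=1:  p_14=1·333702+181315=515017,  q_14=1·18953+10298=29251
a_15=1:  p_15=1·515017+333702=848719,  q_15=1·29251+18953=48204
(x₁, y₁) = (848719, 48204);  848719² − 310·48204² = 1 ✓

848719 48204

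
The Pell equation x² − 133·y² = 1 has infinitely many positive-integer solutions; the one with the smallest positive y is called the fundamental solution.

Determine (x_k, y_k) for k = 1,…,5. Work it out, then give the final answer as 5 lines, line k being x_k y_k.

2588599 224460
13401689565601 1162073863080
69383200415647777399 6016286479789825380
359210566425477440164982401 31147506330593762303822160
1859704226076779569066850908714999 161256807479731348725343689282300

[11; 1,1,7,5,1,…,1,1,22] for √133; ℓ=16 ⇒ convergent index 15
i=0: a=11 ⇒ p=11, q=1
…
i=2: a=1 ⇒ p=23, q=2
…
i=4: a=5 ⇒ p=888, q=77
i=5: a=1 ⇒ p=1061, q=92
i=6: a=1 ⇒ p=1949, q=169
i=7: a=1 ⇒ p=3010, q=261
i=8: a=2 ⇒ p=7969, q=691
i=9: a=1 ⇒ p=10979, q=952
i=10: a=1 ⇒ p=18948, q=1643
i=11: a=1 ⇒ p=29927, q=2595
i=12: a=5 ⇒ p=168583, q=14618
…
i=14: a=1 ⇒ p=1378591, q=119539
i=15: a=1 ⇒ p=2588599, q=224460
→ (2588599, 224460).  Check: 2588599²=6700844782801, 133·224460²=6700844782800, difference 1.
k=2:  x_2 = 2588599·2588599+133·224460·224460 = 13401689565601,  y_2 = 2588599·224460+224460·2588599 = 1162073863080
k=3:  x_3 = 2588599·13401689565601+133·224460·1162073863080 = 69383200415647777399,  y_3 = 2588599·1162073863080+224460·13401689565601 = 6016286479789825380
k=4:  x_4 = 2588599·69383200415647777399+133·224460·6016286479789825380 = 359210566425477440164982401,  y_4 = 2588599·6016286479789825380+224460·69383200415647777399 = 31147506330593762303822160
k=5:  x_5 = 2588599·359210566425477440164982401+133·224460·31147506330593762303822160 = 1859704226076779569066850908714999,  y_5 = 2588599·31147506330593762303822160+224460·359210566425477440164982401 = 161256807479731348725343689282300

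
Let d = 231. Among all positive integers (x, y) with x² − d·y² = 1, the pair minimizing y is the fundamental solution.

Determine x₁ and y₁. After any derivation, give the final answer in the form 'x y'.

76 5

[15; 5,30] for √231; ℓ=2 ⇒ convergent index 1
a_0=15:  p_0=15·1+0=15,  q_0=15·0+1=1
a_1=5:  p_1=5·15+1=76,  q_1=5·1+0=5
(x₁, y₁) = (76, 5);  76² − 231·5² = 1 ✓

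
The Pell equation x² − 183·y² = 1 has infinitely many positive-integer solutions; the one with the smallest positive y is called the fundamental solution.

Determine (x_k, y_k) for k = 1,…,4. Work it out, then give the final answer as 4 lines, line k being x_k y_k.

487 36
474337 35064
462003751 34152300
449991179137 33264305136

√183 = [13; 1,1,8,1,1,26, …], period ℓ=6 (even) → k=5
i=0: a=13 ⇒ p=13, q=1
i=1: a=1 ⇒ p=14, q=1
…
i=4: a=1 ⇒ p=257, q=19
i=5: a=1 ⇒ p=487, q=36
fundamental: x₁=487, y₁=36  (since 237169 − 183·1296 = 1)
(487+36√183)^2 = 474337 + 35064√183
(487+36√183)^3 = 462003751 + 34152300√183
(487+36√183)^4 = 449991179137 + 33264305136√183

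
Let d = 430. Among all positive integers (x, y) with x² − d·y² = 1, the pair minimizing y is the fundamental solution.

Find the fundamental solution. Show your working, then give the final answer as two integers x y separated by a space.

2862251 138030

√430 = [20; 1,2,1,3,1,…,2,1,40, …], period ℓ=14 (even) → k=13
i=0: a=20 ⇒ p=20, q=1
i=1: a=1 ⇒ p=21, q=1
…
i=3: a=1 ⇒ p=83, q=4
i=4: a=3 ⇒ p=311, q=15
i=5: a=1 ⇒ p=394, q=19
…
i=7: a=8 ⇒ p=21794, q=1051
i=8: a=6 ⇒ p=133439, q=6435
i=9: a=1 ⇒ p=155233, q=7486
i=10: a=3 ⇒ p=599138, q=28893
…
i=12: a=2 ⇒ p=2107880, q=101651
i=13: a=1 ⇒ p=2862251, q=138030
→ (2862251, 138030).  Check: 2862251²=8192480787001, 430·138030²=8192480787000, difference 1.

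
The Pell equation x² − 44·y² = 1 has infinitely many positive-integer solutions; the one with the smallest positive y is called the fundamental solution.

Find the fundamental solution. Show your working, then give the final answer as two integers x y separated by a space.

199 30

[6; 1,1,1,2,1,1,1,12] for √44; ℓ=8 ⇒ convergent index 7
i=0: a=6 ⇒ p=6, q=1
i=1: a=1 ⇒ p=7, q=1
i=2: a=1 ⇒ p=13, q=2
i=3: a=1 ⇒ p=20, q=3
…
i=5: a=1 ⇒ p=73, q=11
i=6: a=1 ⇒ p=126, q=19
i=7: a=1 ⇒ p=199, q=30
→ (199, 30).  Check: 199²=39601, 44·30²=39600, difference 1.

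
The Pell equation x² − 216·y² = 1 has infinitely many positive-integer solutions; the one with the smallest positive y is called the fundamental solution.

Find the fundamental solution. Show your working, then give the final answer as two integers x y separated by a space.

485 33

d=216: √d = [14; 1,2,3,2,1,28] (ℓ=6, even), read p_5/q_5
k=0  a_k=14  p_k/q_k = 14/1
k=1  a_k=1  p_k/q_k = 15/1
…
k=3  a_k=3  p_k/q_k = 147/10
k=4  a_k=2  p_k/q_k = 338/23
k=5  a_k=1  p_k/q_k = 485/33
(x₁, y₁) = (485, 33);  485² − 216·33² = 1 ✓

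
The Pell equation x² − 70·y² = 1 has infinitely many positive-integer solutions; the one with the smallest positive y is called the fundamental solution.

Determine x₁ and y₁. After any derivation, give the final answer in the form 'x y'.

251 30

√70 → a₀=8, period (2,1,2,1,2,16); ℓ=6 even so k=5
step 0: (8, 1)  from 8·(1,0) + (0,1)
…
step 2: (25, 3)  from 1·(17,2) + (8,1)
step 3: (67, 8)  from 2·(25,3) + (17,2)
step 4: (92, 11)  from 1·(67,8) + (25,3)
step 5: (251, 30)  from 2·(92,11) + (67,8)
→ (251, 30).  Check: 251²=63001, 70·30²=63000, difference 1.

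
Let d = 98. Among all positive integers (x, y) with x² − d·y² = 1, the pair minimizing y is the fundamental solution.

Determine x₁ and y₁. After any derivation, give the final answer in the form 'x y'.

d=98: √d = [9; 1,8,1,18] (ℓ=4, even), read p_3/q_3
step 0: (9, 1)  from 9·(1,0) + (0,1)
step 1: (10, 1)  from 1·(9,1) + (1,0)
step 2: (89, 9)  from 8·(10,1) + (9,1)
step 3: (99, 10)  from 1·(89,9) + (10,1)
(x₁, y₁) = (99, 10);  99² − 98·10² = 1 ✓

99 10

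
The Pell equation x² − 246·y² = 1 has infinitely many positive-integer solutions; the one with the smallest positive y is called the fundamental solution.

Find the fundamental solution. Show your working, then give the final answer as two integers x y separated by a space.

[15; 1,2,5,1,14,1,5,2,1,30] for √246; ℓ=10 ⇒ convergent index 9
k=0  a_k=15  p_k/q_k = 15/1
k=1  a_k=1  p_k/q_k = 16/1
k=2  a_k=2  p_k/q_k = 47/3
k=3  a_k=5  p_k/q_k = 251/16
k=4  a_k=1  p_k/q_k = 298/19
k=5  a_k=14  p_k/q_k = 4423/282
…
k=7  a_k=5  p_k/q_k = 28028/1787
k=8  a_k=2  p_k/q_k = 60777/3875
k=9  a_k=1  p_k/q_k = 88805/5662
→ (88805, 5662).  Check: 88805²=7886328025, 246·5662²=7886328024, difference 1.

88805 5662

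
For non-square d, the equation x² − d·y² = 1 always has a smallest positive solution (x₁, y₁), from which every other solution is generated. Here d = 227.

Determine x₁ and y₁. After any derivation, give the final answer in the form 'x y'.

√227 → a₀=15, period (15,30); ℓ=2 even so k=1
a_0=15:  p_0=15·1+0=15,  q_0=15·0+1=1
a_1=15:  p_1=15·15+1=226,  q_1=15·1+0=15
→ (226, 15).  Check: 226²=51076, 227·15²=51075, difference 1.

226 15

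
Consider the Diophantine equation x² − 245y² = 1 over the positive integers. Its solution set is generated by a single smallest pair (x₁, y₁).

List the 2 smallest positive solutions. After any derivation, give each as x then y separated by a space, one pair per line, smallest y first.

51841 3312
5374978561 343394784

√245 = [15; 1,1,1,7,6,7,1,1,1,30, …], period ℓ=10 (even) → k=9
i=0: a=15 ⇒ p=15, q=1
i=1: a=1 ⇒ p=16, q=1
i=2: a=1 ⇒ p=31, q=2
i=3: a=1 ⇒ p=47, q=3
i=4: a=7 ⇒ p=360, q=23
i=5: a=6 ⇒ p=2207, q=141
i=6: a=7 ⇒ p=15809, q=1010
i=7: a=1 ⇒ p=18016, q=1151
i=8: a=1 ⇒ p=33825, q=2161
i=9: a=1 ⇒ p=51841, q=3312
→ (51841, 3312).  Check: 51841²=2687489281, 245·3312²=2687489280, difference 1.
k=2:  x_2 = 51841·51841+245·3312·3312 = 5374978561,  y_2 = 51841·3312+3312·51841 = 343394784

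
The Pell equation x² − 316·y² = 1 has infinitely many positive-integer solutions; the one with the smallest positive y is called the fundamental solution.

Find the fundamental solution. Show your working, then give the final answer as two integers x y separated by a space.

√316 = [17; 1,3,2,8,2,3,1,34, …], period ℓ=8 (even) → k=7
a_0=17:  p_0=17·1+0=17,  q_0=17·0+1=1
a_1=1:  p_1=1·17+1=18,  q_1=1·1+0=1
a_2=3:  p_2=3·18+17=71,  q_2=3·1+1=4
a_3=2:  p_3=2·71+18=160,  q_3=2·4+1=9
a_4=8:  p_4=8·160+71=1351,  q_4=8·9+4=76
…
a_6=3:  p_6=3·2862+1351=9937,  q_6=3·161+76=559
a_7=1:  p_7=1·9937+2862=12799,  q_7=1·559+161=720
(x₁, y₁) = (12799, 720);  12799² − 316·720² = 1 ✓

12799 720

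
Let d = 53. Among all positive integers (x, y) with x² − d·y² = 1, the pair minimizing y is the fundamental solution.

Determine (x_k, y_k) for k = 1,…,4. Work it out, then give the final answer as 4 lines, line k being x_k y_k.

66249 9100
8777860001 1205731800
1163048894346249 159757052027300
154101652394311440001 21167489878307463600

d=53: √d = [7; 3,1,1,3,14] (ℓ=5, odd), read p_9/q_9
i=0: a=7 ⇒ p=7, q=1
i=1: a=3 ⇒ p=22, q=3
i=2: a=1 ⇒ p=29, q=4
i=3: a=1 ⇒ p=51, q=7
i=4: a=3 ⇒ p=182, q=25
…
i=8: a=1 ⇒ p=18557, q=2549
i=9: a=3 ⇒ p=66249, q=9100
→ (66249, 9100).  Check: 66249²=4388930001, 53·9100²=4388930000, difference 1.
n=2: (66249,9100)∘(66249,9100) = (66249·66249+53·9100·9100, 66249·9100+9100·66249) = (8777860001,1205731800)
n=3: (8777860001,1205731800)∘(66249,9100) = (66249·8777860001+53·9100·1205731800, 66249·1205731800+9100·8777860001) = (1163048894346249,159757052027300)
n=4: (1163048894346249,159757052027300)∘(66249,9100) = (66249·1163048894346249+53·9100·159757052027300, 66249·159757052027300+9100·1163048894346249) = (154101652394311440001,21167489878307463600)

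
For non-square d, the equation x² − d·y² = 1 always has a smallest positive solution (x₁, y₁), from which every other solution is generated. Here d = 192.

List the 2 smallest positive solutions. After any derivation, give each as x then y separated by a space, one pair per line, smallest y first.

√192 = [13; 1,5,1,26, …], period ℓ=4 (even) → k=3
a_0=13:  p_0=13·1+0=13,  q_0=13·0+1=1
a_1=1:  p_1=1·13+1=14,  q_1=1·1+0=1
a_2=5:  p_2=5·14+13=83,  q_2=5·1+1=6
a_3=1:  p_3=1·83+14=97,  q_3=1·6+1=7
→ (97, 7).  Check: 97²=9409, 192·7²=9408, difference 1.
(97+7√192)^2 = 18817 + 1358√192

97 7
18817 1358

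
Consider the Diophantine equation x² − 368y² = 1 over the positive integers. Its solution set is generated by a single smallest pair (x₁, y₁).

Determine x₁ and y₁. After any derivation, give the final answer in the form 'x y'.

1151 60

[19; 5,2,5,38] for √368; ℓ=4 ⇒ convergent index 3
i=0: a=19 ⇒ p=19, q=1
…
i=2: a=2 ⇒ p=211, q=11
i=3: a=5 ⇒ p=1151, q=60
fundamental: x₁=1151, y₁=60  (since 1324801 − 368·3600 = 1)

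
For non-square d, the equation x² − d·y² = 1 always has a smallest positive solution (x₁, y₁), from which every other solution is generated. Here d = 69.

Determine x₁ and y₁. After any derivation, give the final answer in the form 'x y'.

[8; 3,3,1,4,1,3,3,16] for √69; ℓ=8 ⇒ convergent index 7
step 0: (8, 1)  from 8·(1,0) + (0,1)
step 1: (25, 3)  from 3·(8,1) + (1,0)
step 2: (83, 10)  from 3·(25,3) + (8,1)
…
step 4: (515, 62)  from 4·(108,13) + (83,10)
…
step 6: (2384, 287)  from 3·(623,75) + (515,62)
step 7: (7775, 936)  from 3·(2384,287) + (623,75)
(x₁, y₁) = (7775, 936);  7775² − 69·936² = 1 ✓

7775 936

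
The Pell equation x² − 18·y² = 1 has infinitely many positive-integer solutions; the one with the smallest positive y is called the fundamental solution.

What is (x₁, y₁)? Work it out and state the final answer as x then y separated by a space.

√18 = [4; 4,8, …], period ℓ=2 (even) → k=1
a_0=4:  p_0=4·1+0=4,  q_0=4·0+1=1
a_1=4:  p_1=4·4+1=17,  q_1=4·1+0=4
(x₁, y₁) = (17, 4);  17² − 18·4² = 1 ✓

17 4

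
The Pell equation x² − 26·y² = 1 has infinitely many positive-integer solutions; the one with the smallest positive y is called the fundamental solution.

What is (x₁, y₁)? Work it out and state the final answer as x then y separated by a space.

√26 → a₀=5, period (10); ℓ=1 odd so k=1
k=0  a_k=5  p_k/q_k = 5/1
k=1  a_k=10  p_k/q_k = 51/10
(x₁, y₁) = (51, 10);  51² − 26·10² = 1 ✓

51 10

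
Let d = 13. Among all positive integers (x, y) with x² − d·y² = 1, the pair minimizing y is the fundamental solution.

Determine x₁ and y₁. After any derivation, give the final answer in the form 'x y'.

√13 = [3; 1,1,1,1,6, …], period ℓ=5 (odd) → k=9
i=0: a=3 ⇒ p=3, q=1
…
i=2: a=1 ⇒ p=7, q=2
i=3: a=1 ⇒ p=11, q=3
i=4: a=1 ⇒ p=18, q=5
…
i=6: a=1 ⇒ p=137, q=38
i=7: a=1 ⇒ p=256, q=71
i=8: a=1 ⇒ p=393, q=109
i=9: a=1 ⇒ p=649, q=180
(x₁, y₁) = (649, 180);  649² − 13·180² = 1 ✓

649 180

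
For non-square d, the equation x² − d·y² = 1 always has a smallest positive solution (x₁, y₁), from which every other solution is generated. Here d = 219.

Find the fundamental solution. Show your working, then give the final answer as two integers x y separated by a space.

74 5

[14; 1,3,1,28] for √219; ℓ=4 ⇒ convergent index 3
i=0: a=14 ⇒ p=14, q=1
…
i=2: a=3 ⇒ p=59, q=4
i=3: a=1 ⇒ p=74, q=5
→ (74, 5).  Check: 74²=5476, 219·5²=5475, difference 1.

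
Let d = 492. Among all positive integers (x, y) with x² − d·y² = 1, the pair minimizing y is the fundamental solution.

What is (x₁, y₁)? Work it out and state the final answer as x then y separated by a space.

29767 1342

[22; 5,1,1,10,1,1,5,44] for √492; ℓ=8 ⇒ convergent index 7
i=0: a=22 ⇒ p=22, q=1
i=1: a=5 ⇒ p=111, q=5
i=2: a=1 ⇒ p=133, q=6
i=3: a=1 ⇒ p=244, q=11
i=4: a=10 ⇒ p=2573, q=116
i=5: a=1 ⇒ p=2817, q=127
i=6: a=1 ⇒ p=5390, q=243
i=7: a=5 ⇒ p=29767, q=1342
→ (29767, 1342).  Check: 29767²=886074289, 492·1342²=886074288, difference 1.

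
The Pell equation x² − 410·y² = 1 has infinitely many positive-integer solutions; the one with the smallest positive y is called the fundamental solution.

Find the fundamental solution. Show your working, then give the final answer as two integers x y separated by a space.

√410 → a₀=20, period (4,40); ℓ=2 even so k=1
i=0: a=20 ⇒ p=20, q=1
i=1: a=4 ⇒ p=81, q=4
(x₁, y₁) = (81, 4);  81² − 410·4² = 1 ✓

81 4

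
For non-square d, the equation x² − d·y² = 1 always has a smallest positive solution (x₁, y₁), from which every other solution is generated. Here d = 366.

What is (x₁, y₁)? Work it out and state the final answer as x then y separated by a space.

[19; 7,1,1,1,2,12,2,1,1,1,7,38] for √366; ℓ=12 ⇒ convergent index 11
k=0  a_k=19  p_k/q_k = 19/1
…
k=4  a_k=1  p_k/q_k = 440/23
k=5  a_k=2  p_k/q_k = 1167/61
k=6  a_k=12  p_k/q_k = 14444/755
k=7  a_k=2  p_k/q_k = 30055/1571
…
k=10  a_k=1  p_k/q_k = 119053/6223
k=11  a_k=7  p_k/q_k = 907925/47458
(x₁, y₁) = (907925, 47458);  907925² − 366·47458² = 1 ✓

907925 47458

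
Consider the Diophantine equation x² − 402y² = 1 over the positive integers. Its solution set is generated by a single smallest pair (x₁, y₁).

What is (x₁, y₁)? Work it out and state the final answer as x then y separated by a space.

√402 = [20; 20,40, …], period ℓ=2 (even) → k=1
a_0=20:  p_0=20·1+0=20,  q_0=20·0+1=1
a_1=20:  p_1=20·20+1=401,  q_1=20·1+0=20
→ (401, 20).  Check: 401²=160801, 402·20²=160800, difference 1.

401 20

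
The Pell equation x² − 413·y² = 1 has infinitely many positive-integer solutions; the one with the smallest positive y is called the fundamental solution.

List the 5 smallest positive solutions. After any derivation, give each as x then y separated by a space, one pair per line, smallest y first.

[20; 3,9,1,4,1,9,3,40] for √413; ℓ=8 ⇒ convergent index 7
k=0  a_k=20  p_k/q_k = 20/1
k=1  a_k=3  p_k/q_k = 61/3
…
k=3  a_k=1  p_k/q_k = 630/31
k=4  a_k=4  p_k/q_k = 3089/152
k=5  a_k=1  p_k/q_k = 3719/183
k=6  a_k=9  p_k/q_k = 36560/1799
k=7  a_k=3  p_k/q_k = 113399/5580
→ (113399, 5580).  Check: 113399²=12859333201, 413·5580²=12859333200, difference 1.
k=2:  x_2 = 113399·113399+413·5580·5580 = 25718666401,  y_2 = 113399·5580+5580·113399 = 1265532840
k=3:  x_3 = 113399·25718666401+413·5580·1265532840 = 5832942102300599,  y_3 = 113399·1265532840+5580·25718666401 = 287020317040740
k=4:  x_4 = 113399·5832942102300599+413·5580·287020317040740 = 1322899602891852585601,  y_4 = 113399·287020317040740+5580·5832942102300599 = 65095633862940217680
k=5:  x_5 = 113399·1322899602891852585601+413·5580·65095633862940217680 = 300030984130833440606834999,  y_5 = 113399·65095633862940217680+5580·1322899602891852585601 = 14763559568560095172347900

113399 5580
25718666401 1265532840
5832942102300599 287020317040740
1322899602891852585601 65095633862940217680
300030984130833440606834999 14763559568560095172347900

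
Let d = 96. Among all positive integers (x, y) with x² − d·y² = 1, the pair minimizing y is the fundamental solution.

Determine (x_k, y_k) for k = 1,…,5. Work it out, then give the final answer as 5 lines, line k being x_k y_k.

49 5
4801 490
470449 48015
46099201 4704980
4517251249 461040025

√96 = [9; 1,3,1,18, …], period ℓ=4 (even) → k=3
a_0=9:  p_0=9·1+0=9,  q_0=9·0+1=1
a_1=1:  p_1=1·9+1=10,  q_1=1·1+0=1
a_2=3:  p_2=3·10+9=39,  q_2=3·1+1=4
a_3=1:  p_3=1·39+10=49,  q_3=1·4+1=5
fundamental: x₁=49, y₁=5  (since 2401 − 96·25 = 1)
n=2: (49,5)∘(49,5) = (49·49+96·5·5, 49·5+5·49) = (4801,490)
n=3: (4801,490)∘(49,5) = (49·4801+96·5·490, 49·490+5·4801) = (470449,48015)
n=4: (470449,48015)∘(49,5) = (49·470449+96·5·48015, 49·48015+5·470449) = (46099201,4704980)
n=5: (46099201,4704980)∘(49,5) = (49·46099201+96·5·4704980, 49·4704980+5·46099201) = (4517251249,461040025)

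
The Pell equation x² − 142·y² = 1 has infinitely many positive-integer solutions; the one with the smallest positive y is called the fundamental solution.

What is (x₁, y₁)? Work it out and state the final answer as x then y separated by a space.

√142 = [11; 1,10,1,22, …], period ℓ=4 (even) → k=3
a_0=11:  p_0=11·1+0=11,  q_0=11·0+1=1
a_1=1:  p_1=1·11+1=12,  q_1=1·1+0=1
a_2=10:  p_2=10·12+11=131,  q_2=10·1+1=11
a_3=1:  p_3=1·131+12=143,  q_3=1·11+1=12
fundamental: x₁=143, y₁=12  (since 20449 − 142·144 = 1)

143 12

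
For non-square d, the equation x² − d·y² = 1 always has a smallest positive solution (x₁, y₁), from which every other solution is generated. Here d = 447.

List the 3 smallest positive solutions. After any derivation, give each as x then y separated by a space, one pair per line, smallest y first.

[21; 7,42] for √447; ℓ=2 ⇒ convergent index 1
i=0: a=21 ⇒ p=21, q=1
i=1: a=7 ⇒ p=148, q=7
(x₁, y₁) = (148, 7);  148² − 447·7² = 1 ✓
(148+7√447)^2 = 43807 + 2072√447
(148+7√447)^3 = 12966724 + 613305√447

148 7
43807 2072
12966724 613305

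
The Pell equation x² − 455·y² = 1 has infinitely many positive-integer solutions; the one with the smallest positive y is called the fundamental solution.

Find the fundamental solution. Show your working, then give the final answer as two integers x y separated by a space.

√455 → a₀=21, period (3,42); ℓ=2 even so k=1
step 0: (21, 1)  from 21·(1,0) + (0,1)
step 1: (64, 3)  from 3·(21,1) + (1,0)
→ (64, 3).  Check: 64²=4096, 455·3²=4095, difference 1.

64 3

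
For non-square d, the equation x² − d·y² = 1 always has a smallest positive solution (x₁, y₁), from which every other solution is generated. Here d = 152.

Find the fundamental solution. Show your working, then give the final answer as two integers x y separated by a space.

37 3

√152 → a₀=12, period (3,24); ℓ=2 even so k=1
a_0=12:  p_0=12·1+0=12,  q_0=12·0+1=1
a_1=3:  p_1=3·12+1=37,  q_1=3·1+0=3
(x₁, y₁) = (37, 3);  37² − 152·3² = 1 ✓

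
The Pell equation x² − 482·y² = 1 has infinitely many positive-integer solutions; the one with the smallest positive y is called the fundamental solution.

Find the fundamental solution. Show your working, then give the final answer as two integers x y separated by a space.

483 22

[21; 1,20,1,42] for √482; ℓ=4 ⇒ convergent index 3
i=0: a=21 ⇒ p=21, q=1
…
i=2: a=20 ⇒ p=461, q=21
i=3: a=1 ⇒ p=483, q=22
(x₁, y₁) = (483, 22);  483² − 482·22² = 1 ✓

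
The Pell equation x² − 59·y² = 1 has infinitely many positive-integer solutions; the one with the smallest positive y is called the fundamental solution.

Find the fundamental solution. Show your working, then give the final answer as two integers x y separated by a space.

530 69

√59 → a₀=7, period (1,2,7,2,1,14); ℓ=6 even so k=5
i=0: a=7 ⇒ p=7, q=1
i=1: a=1 ⇒ p=8, q=1
i=2: a=2 ⇒ p=23, q=3
i=3: a=7 ⇒ p=169, q=22
i=4: a=2 ⇒ p=361, q=47
i=5: a=1 ⇒ p=530, q=69
(x₁, y₁) = (530, 69);  530² − 59·69² = 1 ✓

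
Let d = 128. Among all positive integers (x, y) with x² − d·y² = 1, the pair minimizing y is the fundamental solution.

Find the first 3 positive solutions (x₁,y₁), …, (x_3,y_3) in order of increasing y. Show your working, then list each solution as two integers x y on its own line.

577 51
665857 58854
768398401 67917465

d=128: √d = [11; 3,5,3,22] (ℓ=4, even), read p_3/q_3
k=0  a_k=11  p_k/q_k = 11/1
k=1  a_k=3  p_k/q_k = 34/3
k=2  a_k=5  p_k/q_k = 181/16
k=3  a_k=3  p_k/q_k = 577/51
fundamental: x₁=577, y₁=51  (since 332929 − 128·2601 = 1)
k=2:  x_2 = 577·577+128·51·51 = 665857,  y_2 = 577·51+51·577 = 58854
k=3:  x_3 = 577·665857+128·51·58854 = 768398401,  y_3 = 577·58854+51·665857 = 67917465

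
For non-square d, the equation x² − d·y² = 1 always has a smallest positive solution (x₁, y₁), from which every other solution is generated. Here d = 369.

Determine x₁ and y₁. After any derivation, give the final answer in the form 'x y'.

8396801 437120

√369 = [19; 4,1,3,2,7,4,7,2,3,1,4,38, …], period ℓ=12 (even) → k=11
step 0: (19, 1)  from 19·(1,0) + (0,1)
step 1: (77, 4)  from 4·(19,1) + (1,0)
…
step 3: (365, 19)  from 3·(96,5) + (77,4)
…
step 5: (6147, 320)  from 7·(826,43) + (365,19)
step 6: (25414, 1323)  from 4·(6147,320) + (826,43)
step 7: (184045, 9581)  from 7·(25414,1323) + (6147,320)
step 8: (393504, 20485)  from 2·(184045,9581) + (25414,1323)
…
step 10: (1758061, 91521)  from 1·(1364557,71036) + (393504,20485)
step 11: (8396801, 437120)  from 4·(1758061,91521) + (1364557,71036)
fundamental: x₁=8396801, y₁=437120  (since 70506267033601 − 369·191073894400 = 1)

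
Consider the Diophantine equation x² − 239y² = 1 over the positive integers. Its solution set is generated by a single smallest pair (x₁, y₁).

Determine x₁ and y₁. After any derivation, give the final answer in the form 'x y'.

√239 → a₀=15, period (2,5,1,2,4,15,4,2,1,5,2,30); ℓ=12 even so k=11
a_0=15:  p_0=15·1+0=15,  q_0=15·0+1=1
a_1=2:  p_1=2·15+1=31,  q_1=2·1+0=2
…
a_4=2:  p_4=2·201+170=572,  q_4=2·13+11=37
…
a_6=15:  p_6=15·2489+572=37907,  q_6=15·161+37=2452
a_7=4:  p_7=4·37907+2489=154117,  q_7=4·2452+161=9969
…
a_10=5:  p_10=5·500258+346141=2847431,  q_10=5·32359+22390=184185
a_11=2:  p_11=2·2847431+500258=6195120,  q_11=2·184185+32359=400729
(x₁, y₁) = (6195120, 400729);  6195120² − 239·400729² = 1 ✓

6195120 400729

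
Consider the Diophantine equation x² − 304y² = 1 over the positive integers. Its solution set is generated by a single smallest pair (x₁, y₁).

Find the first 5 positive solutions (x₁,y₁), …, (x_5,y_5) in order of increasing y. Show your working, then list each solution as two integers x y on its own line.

57799 3315
6681448801 383207370
772362118440199 44298005553945
89283516160768675201 5120760845641726740
10320995900380175197444999 591949712190194322136575

√304 → a₀=17, period (2,3,2,1,1,1,1,1,2,3,2,34); ℓ=12 even so k=11
i=0: a=17 ⇒ p=17, q=1
i=1: a=2 ⇒ p=35, q=2
…
i=4: a=1 ⇒ p=401, q=23
…
i=6: a=1 ⇒ p=1081, q=62
…
i=8: a=1 ⇒ p=2842, q=163
i=9: a=2 ⇒ p=7445, q=427
i=10: a=3 ⇒ p=25177, q=1444
i=11: a=2 ⇒ p=57799, q=3315
→ (57799, 3315).  Check: 57799²=3340724401, 304·3315²=3340724400, difference 1.
n=2: (57799,3315)∘(57799,3315) = (57799·57799+304·3315·3315, 57799·3315+3315·57799) = (6681448801,383207370)
n=3: (6681448801,383207370)∘(57799,3315) = (57799·6681448801+304·3315·383207370, 57799·383207370+3315·6681448801) = (772362118440199,44298005553945)
n=4: (772362118440199,44298005553945)∘(57799,3315) = (57799·772362118440199+304·3315·44298005553945, 57799·44298005553945+3315·772362118440199) = (89283516160768675201,5120760845641726740)
n=5: (89283516160768675201,5120760845641726740)∘(57799,3315) = (57799·89283516160768675201+304·3315·5120760845641726740, 57799·5120760845641726740+3315·89283516160768675201) = (10320995900380175197444999,591949712190194322136575)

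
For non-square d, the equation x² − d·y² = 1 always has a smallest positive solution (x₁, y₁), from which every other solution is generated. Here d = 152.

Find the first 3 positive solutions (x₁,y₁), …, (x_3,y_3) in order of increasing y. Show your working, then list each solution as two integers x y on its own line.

37 3
2737 222
202501 16425

√152 = [12; 3,24, …], period ℓ=2 (even) → k=1
a_0=12:  p_0=12·1+0=12,  q_0=12·0+1=1
a_1=3:  p_1=3·12+1=37,  q_1=3·1+0=3
(x₁, y₁) = (37, 3);  37² − 152·3² = 1 ✓
(37+3√152)^2 = 2737 + 222√152
(37+3√152)^3 = 202501 + 16425√152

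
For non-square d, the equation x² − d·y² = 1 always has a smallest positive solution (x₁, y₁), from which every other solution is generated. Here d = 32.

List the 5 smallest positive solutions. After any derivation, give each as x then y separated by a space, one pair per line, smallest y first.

17 3
577 102
19601 3465
665857 117708
22619537 3998607

√32 = [5; 1,1,1,10, …], period ℓ=4 (even) → k=3
k=0  a_k=5  p_k/q_k = 5/1
…
k=2  a_k=1  p_k/q_k = 11/2
k=3  a_k=1  p_k/q_k = 17/3
fundamental: x₁=17, y₁=3  (since 289 − 32·9 = 1)
k=2:  x_2 = 17·17+32·3·3 = 577,  y_2 = 17·3+3·17 = 102
k=3:  x_3 = 17·577+32·3·102 = 19601,  y_3 = 17·102+3·577 = 3465
k=4:  x_4 = 17·19601+32·3·3465 = 665857,  y_4 = 17·3465+3·19601 = 117708
k=5:  x_5 = 17·665857+32·3·117708 = 22619537,  y_5 = 17·117708+3·665857 = 3998607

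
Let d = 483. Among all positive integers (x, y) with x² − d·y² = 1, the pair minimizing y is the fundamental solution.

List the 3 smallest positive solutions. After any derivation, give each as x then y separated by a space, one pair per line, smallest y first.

d=483: √d = [21; 1,42] (ℓ=2, even), read p_1/q_1
step 0: (21, 1)  from 21·(1,0) + (0,1)
step 1: (22, 1)  from 1·(21,1) + (1,0)
fundamental: x₁=22, y₁=1  (since 484 − 483·1 = 1)
(22+1√483)^2 = 967 + 44√483
(22+1√483)^3 = 42526 + 1935√483

22 1
967 44
42526 1935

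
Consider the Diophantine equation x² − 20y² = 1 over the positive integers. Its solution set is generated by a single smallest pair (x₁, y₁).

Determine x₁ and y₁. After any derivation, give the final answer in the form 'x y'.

√20 = [4; 2,8, …], period ℓ=2 (even) → k=1
i=0: a=4 ⇒ p=4, q=1
i=1: a=2 ⇒ p=9, q=2
fundamental: x₁=9, y₁=2  (since 81 − 20·4 = 1)

9 2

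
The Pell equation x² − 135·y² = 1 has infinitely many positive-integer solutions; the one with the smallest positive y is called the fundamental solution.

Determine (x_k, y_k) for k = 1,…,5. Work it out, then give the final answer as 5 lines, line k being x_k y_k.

[11; 1,1,1,1,1,1,1,22] for √135; ℓ=8 ⇒ convergent index 7
k=0  a_k=11  p_k/q_k = 11/1
…
k=5  a_k=1  p_k/q_k = 93/8
k=6  a_k=1  p_k/q_k = 151/13
k=7  a_k=1  p_k/q_k = 244/21
(x₁, y₁) = (244, 21);  244² − 135·21² = 1 ✓
n=2: (244,21)∘(244,21) = (244·244+135·21·21, 244·21+21·244) = (119071,10248)
n=3: (119071,10248)∘(244,21) = (244·119071+135·21·10248, 244·10248+21·119071) = (58106404,5001003)
n=4: (58106404,5001003)∘(244,21) = (244·58106404+135·21·5001003, 244·5001003+21·58106404) = (28355806081,2440479216)
n=5: (28355806081,2440479216)∘(244,21) = (244·28355806081+135·21·2440479216, 244·2440479216+21·28355806081) = (13837575261124,1190948856405)

244 21
119071 10248
58106404 5001003
28355806081 2440479216
13837575261124 1190948856405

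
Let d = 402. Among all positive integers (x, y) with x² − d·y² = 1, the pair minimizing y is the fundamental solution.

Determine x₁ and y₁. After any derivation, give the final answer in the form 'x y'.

401 20

d=402: √d = [20; 20,40] (ℓ=2, even), read p_1/q_1
k=0  a_k=20  p_k/q_k = 20/1
k=1  a_k=20  p_k/q_k = 401/20
→ (401, 20).  Check: 401²=160801, 402·20²=160800, difference 1.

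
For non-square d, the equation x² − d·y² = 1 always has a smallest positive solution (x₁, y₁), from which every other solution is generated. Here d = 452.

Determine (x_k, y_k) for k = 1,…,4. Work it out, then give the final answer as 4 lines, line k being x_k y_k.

√452 = [21; 3,1,5,3,10,3,5,1,3,42, …], period ℓ=10 (even) → k=9
k=0  a_k=21  p_k/q_k = 21/1
…
k=4  a_k=3  p_k/q_k = 1552/73
…
k=8  a_k=1  p_k/q_k = 313483/14745
k=9  a_k=3  p_k/q_k = 1204353/56648
→ (1204353, 56648).  Check: 1204353²=1450466148609, 452·56648²=1450466148608, difference 1.
(1204353+56648√452)^2 = 2900932297217 + 136448377488√452
(1204353+56648√452)^3 = 6987493029899166849 + 328664025545553880√452
(1204353+56648√452)^4 = 16830816386073401651890177 + 791655010315592455701792√452

1204353 56648
2900932297217 136448377488
6987493029899166849 328664025545553880
16830816386073401651890177 791655010315592455701792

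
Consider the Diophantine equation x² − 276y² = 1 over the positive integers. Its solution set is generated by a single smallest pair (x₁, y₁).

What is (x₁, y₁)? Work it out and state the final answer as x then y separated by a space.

7775 468

[16; 1,1,1,1,2,2,2,1,1,1,1,32] for √276; ℓ=12 ⇒ convergent index 11
step 0: (16, 1)  from 16·(1,0) + (0,1)
…
step 3: (50, 3)  from 1·(33,2) + (17,1)
step 4: (83, 5)  from 1·(50,3) + (33,2)
…
step 6: (515, 31)  from 2·(216,13) + (83,5)
step 7: (1246, 75)  from 2·(515,31) + (216,13)
step 8: (1761, 106)  from 1·(1246,75) + (515,31)
step 9: (3007, 181)  from 1·(1761,106) + (1246,75)
step 10: (4768, 287)  from 1·(3007,181) + (1761,106)
step 11: (7775, 468)  from 1·(4768,287) + (3007,181)
→ (7775, 468).  Check: 7775²=60450625, 276·468²=60450624, difference 1.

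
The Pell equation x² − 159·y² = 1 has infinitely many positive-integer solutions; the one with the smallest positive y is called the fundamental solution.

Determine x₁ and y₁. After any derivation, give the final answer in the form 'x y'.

1324 105

√159 = [12; 1,1,1,1,3,1,1,1,1,24, …], period ℓ=10 (even) → k=9
k=0  a_k=12  p_k/q_k = 12/1
k=1  a_k=1  p_k/q_k = 13/1
k=2  a_k=1  p_k/q_k = 25/2
k=3  a_k=1  p_k/q_k = 38/3
…
k=7  a_k=1  p_k/q_k = 517/41
k=8  a_k=1  p_k/q_k = 807/64
k=9  a_k=1  p_k/q_k = 1324/105
→ (1324, 105).  Check: 1324²=1752976, 159·105²=1752975, difference 1.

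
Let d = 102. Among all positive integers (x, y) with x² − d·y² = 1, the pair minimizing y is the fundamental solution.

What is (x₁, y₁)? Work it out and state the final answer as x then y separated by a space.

d=102: √d = [10; 10,20] (ℓ=2, even), read p_1/q_1
step 0: (10, 1)  from 10·(1,0) + (0,1)
step 1: (101, 10)  from 10·(10,1) + (1,0)
→ (101, 10).  Check: 101²=10201, 102·10²=10200, difference 1.

101 10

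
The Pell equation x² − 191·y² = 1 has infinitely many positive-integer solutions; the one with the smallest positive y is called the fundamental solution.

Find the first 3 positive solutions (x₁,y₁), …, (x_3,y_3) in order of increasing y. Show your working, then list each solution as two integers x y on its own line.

8994000 650783
161784071999999 11706284604000
2910171887135973018000 210572647456751349217

[13; 1,4,1,1,3,…,4,1,26] for √191; ℓ=16 ⇒ convergent index 15
step 0: (13, 1)  from 13·(1,0) + (0,1)
…
step 2: (69, 5)  from 4·(14,1) + (13,1)
…
step 4: (152, 11)  from 1·(83,6) + (69,5)
step 5: (539, 39)  from 3·(152,11) + (83,6)
step 6: (1230, 89)  from 2·(539,39) + (152,11)
…
step 9: (83433, 6037)  from 2·(40217,2910) + (2999,217)
step 10: (207083, 14984)  from 2·(83433,6037) + (40217,2910)
step 11: (704682, 50989)  from 3·(207083,14984) + (83433,6037)
step 12: (911765, 65973)  from 1·(704682,50989) + (207083,14984)
step 13: (1616447, 116962)  from 1·(911765,65973) + (704682,50989)
step 14: (7377553, 533821)  from 4·(1616447,116962) + (911765,65973)
step 15: (8994000, 650783)  from 1·(7377553,533821) + (1616447,116962)
→ (8994000, 650783).  Check: 8994000²=80892036000000, 191·650783²=80892035999999, difference 1.
n=2: (8994000,650783)∘(8994000,650783) = (8994000·8994000+191·650783·650783, 8994000·650783+650783·8994000) = (161784071999999,11706284604000)
n=3: (161784071999999,11706284604000)∘(8994000,650783) = (8994000·161784071999999+191·650783·11706284604000, 8994000·11706284604000+650783·161784071999999) = (2910171887135973018000,210572647456751349217)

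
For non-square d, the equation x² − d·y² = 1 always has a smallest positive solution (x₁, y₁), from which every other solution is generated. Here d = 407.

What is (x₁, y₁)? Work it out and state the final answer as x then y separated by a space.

2663 132

√407 = [20; 5,1,2,1,5,40, …], period ℓ=6 (even) → k=5
step 0: (20, 1)  from 20·(1,0) + (0,1)
step 1: (101, 5)  from 5·(20,1) + (1,0)
step 2: (121, 6)  from 1·(101,5) + (20,1)
…
step 4: (464, 23)  from 1·(343,17) + (121,6)
step 5: (2663, 132)  from 5·(464,23) + (343,17)
(x₁, y₁) = (2663, 132);  2663² − 407·132² = 1 ✓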